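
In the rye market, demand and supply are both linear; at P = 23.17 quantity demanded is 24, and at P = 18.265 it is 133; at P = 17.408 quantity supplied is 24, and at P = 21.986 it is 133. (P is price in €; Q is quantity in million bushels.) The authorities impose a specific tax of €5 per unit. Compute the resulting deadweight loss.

€143.68 million

Demand slope = (18.265 − 23.17)/(133 − 24) = −0.045, so P = 24.25 − 0.045Q.
Supply slope = (21.986 − 17.408)/(133 − 24) = 0.042, so P = 16.4 + 0.042Q.
Competitive equilibrium: 24.25 − 0.045Q = 16.4 + 0.042Q → Q* = 90.2299, P* = 20.1897.
With the tax, the buyer price exceeds the seller price by 5: (24.25 − 0.045Q) − (16.4 + 0.042Q) = 5 → Q' = 32.7586.
ΔQ = 90.2299 − 32.7586 = 57.4713; the wedge equals the tax, 5.
Welfare loss = ½ × 57.4713 × 5 = €143.68 million.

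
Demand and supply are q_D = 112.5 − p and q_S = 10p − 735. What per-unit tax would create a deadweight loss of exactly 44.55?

In inverse form: demand p = 112.5 − q, supply p = 73.5 + 0.1q.
Competitive equilibrium: 112.5 − q = 73.5 + 0.1q → q* = 35.4545, p* = 77.0455.
A tax t gives Δq = t/1.1 and wedge t, so DWL = t²/2.2.
t²/2.2 = 44.55 → t² = 98.01 → t = 9.9.

9.9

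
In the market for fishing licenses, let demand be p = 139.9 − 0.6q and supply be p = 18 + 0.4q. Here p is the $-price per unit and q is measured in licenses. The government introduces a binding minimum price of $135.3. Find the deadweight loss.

$6524.63

Competitive equilibrium: 139.9 − 0.6q = 18 + 0.4q → q* = 121.9, p* = 66.76.
At the floor p = 135.3, quantity demanded = (139.9 − 135.3)/0.6 = 7.66667.
Sellers' marginal cost at q' = 7.66667: 18 + 0.4·7.66667 = 21.06667.
Δq = 121.9 − 7.66667 = 114.23333; wedge = 135.3 − 21.06667 = 114.23333.
Welfare loss = ½ × 114.23333 × 114.23333 = $6524.63.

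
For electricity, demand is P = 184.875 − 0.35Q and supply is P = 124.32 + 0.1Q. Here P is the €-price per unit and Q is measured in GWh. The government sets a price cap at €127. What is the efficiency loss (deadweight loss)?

Competitive equilibrium: 184.875 − 0.35Q = 124.32 + 0.1Q → Q* = 134.5667, P* = 137.7767.
At the ceiling P = 127, quantity supplied = (127 − 124.32)/0.1 = 26.8.
Willingness to pay at Q' = 26.8: 184.875 − 0.35·26.8 = 175.495.
ΔQ = 134.5667 − 26.8 = 107.7667; wedge = 175.495 − 127 = 48.495.
The triangle = ½ × 107.7667 × 48.495 = €2613.07.

€2613.07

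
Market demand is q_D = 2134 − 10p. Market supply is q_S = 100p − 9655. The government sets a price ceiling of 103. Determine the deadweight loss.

In inverse form: demand p = 213.4 − 0.1q, supply p = 96.55 + 0.01q.
Competitive equilibrium: 213.4 − 0.1q = 96.55 + 0.01q → q* = 1062.2727, p* = 107.1727.
At the ceiling p = 103, quantity supplied = (103 − 96.55)/0.01 = 645.
Willingness to pay at q' = 645: 213.4 − 0.1·645 = 148.9.
Δq = 1062.2727 − 645 = 417.2727; wedge = 148.9 − 103 = 45.9.
The triangle = ½ × 417.2727 × 45.9 = 9576.41.

9576.41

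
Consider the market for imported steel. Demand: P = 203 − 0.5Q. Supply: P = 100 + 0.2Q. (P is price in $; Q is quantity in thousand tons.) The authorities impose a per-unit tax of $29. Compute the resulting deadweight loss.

$600.71 thousand

Competitive equilibrium: 203 − 0.5Q = 100 + 0.2Q → Q* = 147.1429, P* = 129.4286.
With the tax, the buyer price exceeds the seller price by 29: (203 − 0.5Q) − (100 + 0.2Q) = 29 → Q' = 105.7143.
ΔQ = 147.1429 − 105.7143 = 41.4286; the wedge equals the tax, 29.
DWL = ½ × 41.4286 × 29 = $600.71 thousand.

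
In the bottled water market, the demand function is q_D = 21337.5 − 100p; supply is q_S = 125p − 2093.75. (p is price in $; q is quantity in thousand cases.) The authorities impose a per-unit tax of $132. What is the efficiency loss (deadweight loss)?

In inverse form: demand p = 213.375 − 0.01q, supply p = 16.75 + 0.008q.
Competitive equilibrium: 213.375 − 0.01q = 16.75 + 0.008q → q* = 10923.6111, p* = 104.1389.
With the tax, the buyer price exceeds the seller price by 132: (213.375 − 0.01q) − (16.75 + 0.008q) = 132 → q' = 3590.2778.
Δq = 10923.6111 − 3590.2778 = 7333.3333; the wedge equals the tax, 132.
Welfare loss = ½ × 7333.3333 × 132 = $484000 thousand.

$484000 thousand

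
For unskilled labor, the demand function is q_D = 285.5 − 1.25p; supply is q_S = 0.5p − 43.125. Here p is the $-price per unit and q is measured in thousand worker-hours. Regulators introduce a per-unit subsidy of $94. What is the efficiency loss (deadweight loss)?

In inverse form: demand p = 228.4 − 0.8q, supply p = 86.25 + 2q.
Competitive equilibrium: 228.4 − 0.8q = 86.25 + 2q → q* = 50.7679, p* = 187.7857.
The subsidy lowers effective supply by 94: p = 2q − 7.75.
New quantity: 228.4 − 0.8q = 2q − 7.75 → q' = 84.3393.
Overproduction Δq = 84.3393 − 50.7679 = 33.5714; wedge = subsidy = 94.
Deadweight loss = ½ × 33.5714 × 94 = $1577.86 thousand.

$1577.86 thousand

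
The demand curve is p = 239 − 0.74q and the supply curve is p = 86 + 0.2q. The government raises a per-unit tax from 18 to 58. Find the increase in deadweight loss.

Competitive equilibrium: 239 − 0.74q = 86 + 0.2q → q* = 162.766, p* = 118.5532.
For a per-unit tax t: Δq = t/0.94, so DWL = ½·t·(t/0.94) = t²/1.88.
At t = 18: DWL = 172.34. At t = 58: DWL = 1789.362.
Increase = 1789.362 − 172.34 = 1617.02.

1617.02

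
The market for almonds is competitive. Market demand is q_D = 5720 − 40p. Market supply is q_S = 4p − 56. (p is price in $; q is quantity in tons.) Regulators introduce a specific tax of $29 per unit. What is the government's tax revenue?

$10545.45

In inverse form: demand p = 143 − 0.025q, supply p = 14 + 0.25q.
Competitive equilibrium: 143 − 0.025q = 14 + 0.25q → q* = 469.09091, p* = 131.27273.
With the tax, the buyer price exceeds the seller price by 29: (143 − 0.025q) − (14 + 0.25q) = 29 → q' = 363.63636.
Tax revenue = 29 × 363.63636 = $10545.45.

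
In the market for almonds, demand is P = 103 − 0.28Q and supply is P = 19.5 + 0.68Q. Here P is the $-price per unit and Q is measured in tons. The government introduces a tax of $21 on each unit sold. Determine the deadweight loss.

$229.69

Competitive equilibrium: 103 − 0.28Q = 19.5 + 0.68Q → Q* = 86.9792, P* = 78.6458.
With the tax, the buyer price exceeds the seller price by 21: (103 − 0.28Q) − (19.5 + 0.68Q) = 21 → Q' = 65.1042.
ΔQ = 86.9792 − 65.1042 = 21.875; the wedge equals the tax, 21.
Welfare loss = ½ × 21.875 × 21 = $229.69.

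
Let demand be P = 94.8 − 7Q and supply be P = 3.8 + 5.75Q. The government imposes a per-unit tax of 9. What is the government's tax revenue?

57.88

Competitive equilibrium: 94.8 − 7Q = 3.8 + 5.75Q → Q* = 7.1373, P* = 44.8392.
With the tax, the buyer price exceeds the seller price by 9: (94.8 − 7Q) − (3.8 + 5.75Q) = 9 → Q' = 6.4314.
Tax revenue = 9 × 6.4314 = 57.88.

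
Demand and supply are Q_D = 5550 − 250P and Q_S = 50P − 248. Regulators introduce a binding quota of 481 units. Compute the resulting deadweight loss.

In inverse form: demand P = 22.2 − 0.004Q, supply P = 4.96 + 0.02Q.
Competitive equilibrium: 22.2 − 0.004Q = 4.96 + 0.02Q → Q* = 718.3333, P* = 19.3267.
At Q = 481: demand price = 22.2 − 0.004·481 = 20.276; supply price = 4.96 + 0.02·481 = 14.58.
ΔQ = 718.3333 − 481 = 237.3333; wedge = 20.276 − 14.58 = 5.696.
Deadweight loss = ½ × 237.3333 × 5.696 = 675.93.

675.93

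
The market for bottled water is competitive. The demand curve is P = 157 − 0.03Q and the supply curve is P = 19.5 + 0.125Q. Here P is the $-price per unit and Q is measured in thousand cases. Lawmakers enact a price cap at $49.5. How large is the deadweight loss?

Competitive equilibrium: 157 − 0.03Q = 19.5 + 0.125Q → Q* = 887.0968, P* = 130.3871.
At the ceiling P = 49.5, quantity supplied = (49.5 − 19.5)/0.125 = 240.
Willingness to pay at Q' = 240: 157 − 0.03·240 = 149.8.
ΔQ = 887.0968 − 240 = 647.0968; wedge = 149.8 − 49.5 = 100.3.
Welfare loss = ½ × 647.0968 × 100.3 = $32451.90 thousand.

$32451.90 thousand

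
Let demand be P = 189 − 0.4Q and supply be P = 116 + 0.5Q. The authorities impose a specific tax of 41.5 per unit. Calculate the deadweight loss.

Competitive equilibrium: 189 − 0.4Q = 116 + 0.5Q → Q* = 81.1111, P* = 156.5556.
With the tax, the buyer price exceeds the seller price by 41.5: (189 − 0.4Q) − (116 + 0.5Q) = 41.5 → Q' = 35.
ΔQ = 81.1111 − 35 = 46.1111; the wedge equals the tax, 41.5.
The triangle = ½ × 46.1111 × 41.5 = 956.81.

956.81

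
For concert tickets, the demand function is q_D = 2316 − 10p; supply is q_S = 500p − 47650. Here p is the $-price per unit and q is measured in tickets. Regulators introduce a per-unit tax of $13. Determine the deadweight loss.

In inverse form: demand p = 231.6 − 0.1q, supply p = 95.3 + 0.002q.
Competitive equilibrium: 231.6 − 0.1q = 95.3 + 0.002q → q* = 1336.2745, p* = 97.9725.
With the tax, the buyer price exceeds the seller price by 13: (231.6 − 0.1q) − (95.3 + 0.002q) = 13 → q' = 1208.8235.
Δq = 1336.2745 − 1208.8235 = 127.451; the wedge equals the tax, 13.
Welfare loss = ½ × 127.451 × 13 = $828.43.

$828.43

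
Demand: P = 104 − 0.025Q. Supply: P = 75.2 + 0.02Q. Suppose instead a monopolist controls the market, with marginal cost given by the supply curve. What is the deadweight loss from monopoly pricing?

Competitive equilibrium: 104 − 0.025Q = 75.2 + 0.02Q → Q* = 640, P* = 88.
Marginal revenue: MR = 104 − 0.05Q. Set MR = MC: 104 − 0.05Q = 75.2 + 0.02Q → Q_m = 411.4286.
Price P_m = 104 − 0.025·411.4286 = 93.7143; MC(Q_m) = 75.2 + 0.02·411.4286 = 83.4286.
Competitive Q* = 640, so ΔQ = 228.5714; wedge = 93.7143 − 83.4286 = 10.2857.
DWL = ½ × 228.5714 × 10.2857 = 1175.51.

1175.51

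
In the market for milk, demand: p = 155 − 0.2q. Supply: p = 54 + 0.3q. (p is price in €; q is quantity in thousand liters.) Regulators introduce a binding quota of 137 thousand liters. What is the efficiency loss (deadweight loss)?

Competitive equilibrium: 155 − 0.2q = 54 + 0.3q → q* = 202, p* = 114.6.
At q = 137: demand price = 155 − 0.2·137 = 127.6; supply price = 54 + 0.3·137 = 95.1.
Δq = 202 − 137 = 65; wedge = 127.6 − 95.1 = 32.5.
Deadweight loss = ½ × 65 × 32.5 = €1056.25 thousand.

€1056.25 thousand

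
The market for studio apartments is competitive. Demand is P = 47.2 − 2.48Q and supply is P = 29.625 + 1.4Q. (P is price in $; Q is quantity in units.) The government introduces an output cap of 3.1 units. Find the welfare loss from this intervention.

Competitive equilibrium: 47.2 − 2.48Q = 29.625 + 1.4Q → Q* = 4.52964, P* = 35.96649.
At Q = 3.1: demand price = 47.2 − 2.48·3.1 = 39.512; supply price = 29.625 + 1.4·3.1 = 33.965.
ΔQ = 4.52964 − 3.1 = 1.42964; wedge = 39.512 − 33.965 = 5.547.
Deadweight loss = ½ × 1.42964 × 5.547 = $3.97.

$3.97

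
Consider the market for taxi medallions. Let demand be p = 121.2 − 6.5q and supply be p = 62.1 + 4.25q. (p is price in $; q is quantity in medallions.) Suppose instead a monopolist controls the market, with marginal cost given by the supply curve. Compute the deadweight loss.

$23.07

Competitive equilibrium: 121.2 − 6.5q = 62.1 + 4.25q → q* = 5.4977, p* = 85.4651.
Marginal revenue: MR = 121.2 − 13q. Set MR = MC: 121.2 − 13q = 62.1 + 4.25q → q_m = 3.4261.
Price p_m = 121.2 − 6.5·3.4261 = 98.9304; MC(q_m) = 62.1 + 4.25·3.4261 = 76.6609.
Competitive q* = 5.4977, so Δq = 2.0716; wedge = 98.9304 − 76.6609 = 22.2695.
The triangle = ½ × 2.0716 × 22.2695 = $23.07.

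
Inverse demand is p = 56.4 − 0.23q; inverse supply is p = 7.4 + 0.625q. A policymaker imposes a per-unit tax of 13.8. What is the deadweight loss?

Competitive equilibrium: 56.4 − 0.23q = 7.4 + 0.625q → q* = 57.3099, p* = 43.2187.
With the tax, the buyer price exceeds the seller price by 13.8: (56.4 − 0.23q) − (7.4 + 0.625q) = 13.8 → q' = 41.1696.
Δq = 57.3099 − 41.1696 = 16.1403; the wedge equals the tax, 13.8.
Welfare loss = ½ × 16.1403 × 13.8 = 111.37.

111.37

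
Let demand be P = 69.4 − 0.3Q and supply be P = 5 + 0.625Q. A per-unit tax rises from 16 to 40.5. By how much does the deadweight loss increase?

748.24

Competitive equilibrium: 69.4 − 0.3Q = 5 + 0.625Q → Q* = 69.6216, P* = 48.5135.
For a per-unit tax t: ΔQ = t/0.925, so DWL = ½·t·(t/0.925) = t²/1.85.
At t = 16: DWL = 138.378. At t = 40.5: DWL = 886.622.
Increase = 886.622 − 138.378 = 748.24.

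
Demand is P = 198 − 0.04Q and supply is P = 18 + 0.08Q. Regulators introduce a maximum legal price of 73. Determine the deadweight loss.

Competitive equilibrium: 198 − 0.04Q = 18 + 0.08Q → Q* = 1500, P* = 138.
At the ceiling P = 73, quantity supplied = (73 − 18)/0.08 = 687.5.
Willingness to pay at Q' = 687.5: 198 − 0.04·687.5 = 170.5.
ΔQ = 1500 − 687.5 = 812.5; wedge = 170.5 − 73 = 97.5.
The triangle = ½ × 812.5 × 97.5 = 39609.375.

39609.375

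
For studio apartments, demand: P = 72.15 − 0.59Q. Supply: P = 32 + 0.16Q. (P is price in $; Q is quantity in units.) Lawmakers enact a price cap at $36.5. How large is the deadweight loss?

$242.09

Competitive equilibrium: 72.15 − 0.59Q = 32 + 0.16Q → Q* = 53.5333, P* = 40.5653.
At the ceiling P = 36.5, quantity supplied = (36.5 − 32)/0.16 = 28.125.
Willingness to pay at Q' = 28.125: 72.15 − 0.59·28.125 = 55.5563.
ΔQ = 53.5333 − 28.125 = 25.4083; wedge = 55.5563 − 36.5 = 19.0563.
DWL = ½ × 25.4083 × 19.0563 = $242.09.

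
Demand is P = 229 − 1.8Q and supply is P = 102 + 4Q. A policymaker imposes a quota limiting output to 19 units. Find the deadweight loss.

24.33

Competitive equilibrium: 229 − 1.8Q = 102 + 4Q → Q* = 21.8966, P* = 189.5862.
At Q = 19: demand price = 229 − 1.8·19 = 194.8; supply price = 102 + 4·19 = 178.
ΔQ = 21.8966 − 19 = 2.8966; wedge = 194.8 − 178 = 16.8.
DWL = ½ × 2.8966 × 16.8 = 24.33.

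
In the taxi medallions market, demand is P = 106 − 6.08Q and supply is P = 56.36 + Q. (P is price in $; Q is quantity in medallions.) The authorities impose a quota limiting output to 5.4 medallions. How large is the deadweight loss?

$9.19

Competitive equilibrium: 106 − 6.08Q = 56.36 + Q → Q* = 7.0113, P* = 63.3713.
At Q = 5.4: demand price = 106 − 6.08·5.4 = 73.168; supply price = 56.36 + 1·5.4 = 61.76.
ΔQ = 7.0113 − 5.4 = 1.6113; wedge = 73.168 − 61.76 = 11.408.
DWL = ½ × 1.6113 × 11.408 = $9.19.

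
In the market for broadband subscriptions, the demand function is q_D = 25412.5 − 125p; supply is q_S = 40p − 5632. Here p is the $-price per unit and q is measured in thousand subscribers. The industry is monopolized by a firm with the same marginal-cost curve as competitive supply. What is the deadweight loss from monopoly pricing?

$2253.35 thousand

In inverse form: demand p = 203.3 − 0.008q, supply p = 140.8 + 0.025q.
Competitive equilibrium: 203.3 − 0.008q = 140.8 + 0.025q → q* = 1893.93939, p* = 188.14848.
Marginal revenue: MR = 203.3 − 0.016q. Set MR = MC: 203.3 − 0.016q = 140.8 + 0.025q → q_m = 1524.39024.
Price p_m = 203.3 − 0.008·1524.39024 = 191.10488; MC(q_m) = 140.8 + 0.025·1524.39024 = 178.90976.
Competitive q* = 1893.93939, so Δq = 369.54915; wedge = 191.10488 − 178.90976 = 12.19512.
Deadweight loss = ½ × 369.54915 × 12.19512 = $2253.35 thousand.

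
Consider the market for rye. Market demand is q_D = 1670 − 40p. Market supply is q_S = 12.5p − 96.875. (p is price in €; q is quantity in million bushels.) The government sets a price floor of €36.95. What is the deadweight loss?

In inverse form: demand p = 41.75 − 0.025q, supply p = 7.75 + 0.08q.
Competitive equilibrium: 41.75 − 0.025q = 7.75 + 0.08q → q* = 323.8095, p* = 33.6548.
At the floor p = 36.95, quantity demanded = (41.75 − 36.95)/0.025 = 192.
Sellers' marginal cost at q' = 192: 7.75 + 0.08·192 = 23.11.
Δq = 323.8095 − 192 = 131.8095; wedge = 36.95 − 23.11 = 13.84.
Deadweight loss = ½ × 131.8095 × 13.84 = €912.12 million.

€912.12 million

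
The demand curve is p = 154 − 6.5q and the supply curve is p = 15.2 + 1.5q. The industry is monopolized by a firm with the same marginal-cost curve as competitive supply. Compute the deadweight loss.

241.96

Competitive equilibrium: 154 − 6.5q = 15.2 + 1.5q → q* = 17.35, p* = 41.225.
Marginal revenue: MR = 154 − 13q. Set MR = MC: 154 − 13q = 15.2 + 1.5q → q_m = 9.5724.
Price p_m = 154 − 6.5·9.5724 = 91.7794; MC(q_m) = 15.2 + 1.5·9.5724 = 29.5586.
Competitive q* = 17.35, so Δq = 7.7776; wedge = 91.7794 − 29.5586 = 62.2208.
The triangle = ½ × 7.7776 × 62.2208 = 241.96.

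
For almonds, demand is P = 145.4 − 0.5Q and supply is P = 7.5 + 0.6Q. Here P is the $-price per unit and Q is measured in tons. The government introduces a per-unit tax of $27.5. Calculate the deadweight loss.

$343.75

Competitive equilibrium: 145.4 − 0.5Q = 7.5 + 0.6Q → Q* = 125.3636, P* = 82.7182.
With the tax, the buyer price exceeds the seller price by 27.5: (145.4 − 0.5Q) − (7.5 + 0.6Q) = 27.5 → Q' = 100.3636.
ΔQ = 125.3636 − 100.3636 = 25; the wedge equals the tax, 27.5.
DWL = ½ × 25 × 27.5 = $343.75.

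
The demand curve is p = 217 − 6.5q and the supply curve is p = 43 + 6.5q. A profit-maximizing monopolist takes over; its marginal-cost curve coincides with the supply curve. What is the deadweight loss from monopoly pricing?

129.38

Competitive equilibrium: 217 − 6.5q = 43 + 6.5q → q* = 13.3846, p* = 130.
Marginal revenue: MR = 217 − 13q. Set MR = MC: 217 − 13q = 43 + 6.5q → q_m = 8.9231.
Price p_m = 217 − 6.5·8.9231 = 158.9999; MC(q_m) = 43 + 6.5·8.9231 = 101.0002.
Competitive q* = 13.3846, so Δq = 4.4615; wedge = 158.9999 − 101.0002 = 57.9997.
DWL = ½ × 4.4615 × 57.9997 = 129.38.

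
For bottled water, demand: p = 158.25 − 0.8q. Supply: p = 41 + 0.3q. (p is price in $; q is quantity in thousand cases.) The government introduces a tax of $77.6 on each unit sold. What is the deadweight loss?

$2737.16 thousand

Competitive equilibrium: 158.25 − 0.8q = 41 + 0.3q → q* = 106.5909, p* = 72.9773.
With the tax, the buyer price exceeds the seller price by 77.6: (158.25 − 0.8q) − (41 + 0.3q) = 77.6 → q' = 36.0455.
Δq = 106.5909 − 36.0455 = 70.5454; the wedge equals the tax, 77.6.
Deadweight loss = ½ × 70.5454 × 77.6 = $2737.16 thousand.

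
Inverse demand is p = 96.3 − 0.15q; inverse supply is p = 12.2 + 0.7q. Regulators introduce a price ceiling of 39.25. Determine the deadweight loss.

1545.25

Competitive equilibrium: 96.3 − 0.15q = 12.2 + 0.7q → q* = 98.9412, p* = 81.4588.
At the ceiling p = 39.25, quantity supplied = (39.25 − 12.2)/0.7 = 38.6429.
Willingness to pay at q' = 38.6429: 96.3 − 0.15·38.6429 = 90.5036.
Δq = 98.9412 − 38.6429 = 60.2983; wedge = 90.5036 − 39.25 = 51.2536.
The triangle = ½ × 60.2983 × 51.2536 = 1545.25.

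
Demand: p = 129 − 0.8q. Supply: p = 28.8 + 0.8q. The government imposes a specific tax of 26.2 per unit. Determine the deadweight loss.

214.51

Competitive equilibrium: 129 − 0.8q = 28.8 + 0.8q → q* = 62.625, p* = 78.9.
With the tax, the buyer price exceeds the seller price by 26.2: (129 − 0.8q) − (28.8 + 0.8q) = 26.2 → q' = 46.25.
Δq = 62.625 − 46.25 = 16.375; the wedge equals the tax, 26.2.
DWL = ½ × 16.375 × 26.2 = 214.51.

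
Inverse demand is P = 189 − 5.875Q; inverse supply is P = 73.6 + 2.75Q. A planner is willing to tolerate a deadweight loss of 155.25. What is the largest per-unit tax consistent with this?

51.75

Competitive equilibrium: 189 − 5.875Q = 73.6 + 2.75Q → Q* = 13.3797, P* = 110.3942.
A tax t gives ΔQ = t/8.625 and wedge t, so DWL = t²/17.25.
t²/17.25 = 155.25 → t² = 2678.0625 → t = 51.75.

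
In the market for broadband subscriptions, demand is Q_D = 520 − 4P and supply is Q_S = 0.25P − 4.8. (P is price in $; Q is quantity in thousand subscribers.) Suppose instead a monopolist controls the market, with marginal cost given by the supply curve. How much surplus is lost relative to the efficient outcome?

$4.46 thousand

In inverse form: demand P = 130 − 0.25Q, supply P = 19.2 + 4Q.
Competitive equilibrium: 130 − 0.25Q = 19.2 + 4Q → Q* = 26.0706, P* = 123.4824.
Marginal revenue: MR = 130 − 0.5Q. Set MR = MC: 130 − 0.5Q = 19.2 + 4Q → Q_m = 24.6222.
Price P_m = 130 − 0.25·24.6222 = 123.8445; MC(Q_m) = 19.2 + 4·24.6222 = 117.6888.
Competitive Q* = 26.0706, so ΔQ = 1.4484; wedge = 123.8445 − 117.6888 = 6.1557.
Deadweight loss = ½ × 1.4484 × 6.1557 = $4.46 thousand.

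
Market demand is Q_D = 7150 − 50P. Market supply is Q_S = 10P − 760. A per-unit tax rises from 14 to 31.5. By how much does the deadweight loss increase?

3317.71

In inverse form: demand P = 143 − 0.02Q, supply P = 76 + 0.1Q.
Competitive equilibrium: 143 − 0.02Q = 76 + 0.1Q → Q* = 558.3333, P* = 131.8333.
For a per-unit tax t: ΔQ = t/0.12, so DWL = ½·t·(t/0.12) = t²/0.24.
At t = 14: DWL = 816.667. At t = 31.5: DWL = 4134.375.
Increase = 4134.375 − 816.667 = 3317.71.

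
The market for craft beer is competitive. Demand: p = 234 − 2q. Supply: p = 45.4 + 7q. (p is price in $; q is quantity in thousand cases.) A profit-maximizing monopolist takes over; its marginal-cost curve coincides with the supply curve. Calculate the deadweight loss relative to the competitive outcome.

Competitive equilibrium: 234 − 2q = 45.4 + 7q → q* = 20.9556, p* = 192.0889.
Marginal revenue: MR = 234 − 4q. Set MR = MC: 234 − 4q = 45.4 + 7q → q_m = 17.1455.
Price p_m = 234 − 2·17.1455 = 199.709; MC(q_m) = 45.4 + 7·17.1455 = 165.4185.
Competitive q* = 20.9556, so Δq = 3.8101; wedge = 199.709 − 165.4185 = 34.2905.
Deadweight loss = ½ × 3.8101 × 34.2905 = $65.33 thousand.

$65.33 thousand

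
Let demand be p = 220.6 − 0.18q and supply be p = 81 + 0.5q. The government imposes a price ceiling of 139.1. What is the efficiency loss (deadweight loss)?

2698.84

Competitive equilibrium: 220.6 − 0.18q = 81 + 0.5q → q* = 205.2941, p* = 183.6471.
At the ceiling p = 139.1, quantity supplied = (139.1 − 81)/0.5 = 116.2.
Willingness to pay at q' = 116.2: 220.6 − 0.18·116.2 = 199.684.
Δq = 205.2941 − 116.2 = 89.0941; wedge = 199.684 − 139.1 = 60.584.
Welfare loss = ½ × 89.0941 × 60.584 = 2698.84.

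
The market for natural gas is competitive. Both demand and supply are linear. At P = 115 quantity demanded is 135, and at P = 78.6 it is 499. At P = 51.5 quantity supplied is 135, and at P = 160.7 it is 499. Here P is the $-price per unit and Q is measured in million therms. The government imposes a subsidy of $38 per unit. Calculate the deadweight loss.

$1805 million

Demand slope = (78.6 − 115)/(499 − 135) = −0.1, so P = 128.5 − 0.1Q.
Supply slope = (160.7 − 51.5)/(499 − 135) = 0.3, so P = 11 + 0.3Q.
Competitive equilibrium: 128.5 − 0.1Q = 11 + 0.3Q → Q* = 293.75, P* = 99.125.
The subsidy lowers effective supply by 38: P = 0.3Q − 27.
New quantity: 128.5 − 0.1Q = 0.3Q − 27 → Q' = 388.75.
Overproduction ΔQ = 388.75 − 293.75 = 95; wedge = subsidy = 38.
Deadweight loss = ½ × 95 × 38 = $1805 million.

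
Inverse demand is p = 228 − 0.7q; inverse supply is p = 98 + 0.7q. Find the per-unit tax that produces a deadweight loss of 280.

Competitive equilibrium: 228 − 0.7q = 98 + 0.7q → q* = 92.8571, p* = 163.
A tax t gives Δq = t/1.4 and wedge t, so DWL = t²/2.8.
t²/2.8 = 280 → t² = 784 → t = 28.

28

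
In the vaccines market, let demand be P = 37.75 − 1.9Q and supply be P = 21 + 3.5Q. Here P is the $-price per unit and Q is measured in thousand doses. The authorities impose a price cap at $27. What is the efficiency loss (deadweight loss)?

$5.20 thousand

Competitive equilibrium: 37.75 − 1.9Q = 21 + 3.5Q → Q* = 3.1019, P* = 31.8565.
At the ceiling P = 27, quantity supplied = (27 − 21)/3.5 = 1.7143.
Willingness to pay at Q' = 1.7143: 37.75 − 1.9·1.7143 = 34.4928.
ΔQ = 3.1019 − 1.7143 = 1.3876; wedge = 34.4928 − 27 = 7.4928.
DWL = ½ × 1.3876 × 7.4928 = $5.20 thousand.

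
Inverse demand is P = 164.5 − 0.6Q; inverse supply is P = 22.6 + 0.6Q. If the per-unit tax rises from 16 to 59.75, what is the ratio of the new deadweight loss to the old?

13.946

Competitive equilibrium: 164.5 − 0.6Q = 22.6 + 0.6Q → Q* = 118.25, P* = 93.55.
For a per-unit tax t: ΔQ = t/1.2, so DWL = ½·t·(t/1.2) = t²/2.4.
At t = 16: DWL = 106.667. At t = 59.75: DWL = 1487.526.
Ratio = (59.75/16)² = 13.946.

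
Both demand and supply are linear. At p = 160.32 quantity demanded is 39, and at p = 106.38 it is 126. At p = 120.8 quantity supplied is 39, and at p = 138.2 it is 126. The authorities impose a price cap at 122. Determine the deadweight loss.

729.98

Demand slope = (106.38 − 160.32)/(126 − 39) = −0.62, so p = 184.5 − 0.62q.
Supply slope = (138.2 − 120.8)/(126 − 39) = 0.2, so p = 113 + 0.2q.
Competitive equilibrium: 184.5 − 0.62q = 113 + 0.2q → q* = 87.1951, p* = 130.439.
At the ceiling p = 122, quantity supplied = (122 − 113)/0.2 = 45.
Willingness to pay at q' = 45: 184.5 − 0.62·45 = 156.6.
Δq = 87.1951 − 45 = 42.1951; wedge = 156.6 − 122 = 34.6.
DWL = ½ × 42.1951 × 34.6 = 729.98.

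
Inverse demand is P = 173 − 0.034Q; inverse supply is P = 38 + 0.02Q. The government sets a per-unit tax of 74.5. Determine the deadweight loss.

51391.20

Competitive equilibrium: 173 − 0.034Q = 38 + 0.02Q → Q* = 2500, P* = 88.
With the tax, the buyer price exceeds the seller price by 74.5: (173 − 0.034Q) − (38 + 0.02Q) = 74.5 → Q' = 1120.3704.
ΔQ = 2500 − 1120.3704 = 1379.6296; the wedge equals the tax, 74.5.
DWL = ½ × 1379.6296 × 74.5 = 51391.20.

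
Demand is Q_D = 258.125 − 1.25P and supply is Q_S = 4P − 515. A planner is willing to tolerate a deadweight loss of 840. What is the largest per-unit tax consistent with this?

In inverse form: demand P = 206.5 − 0.8Q, supply P = 128.75 + 0.25Q.
Competitive equilibrium: 206.5 − 0.8Q = 128.75 + 0.25Q → Q* = 74.0476, P* = 147.2619.
A tax t gives ΔQ = t/1.05 and wedge t, so DWL = t²/2.1.
t²/2.1 = 840 → t² = 1764 → t = 42.

42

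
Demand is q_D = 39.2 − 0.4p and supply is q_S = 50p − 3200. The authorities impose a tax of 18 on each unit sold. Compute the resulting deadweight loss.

64.29

In inverse form: demand p = 98 − 2.5q, supply p = 64 + 0.02q.
Competitive equilibrium: 98 − 2.5q = 64 + 0.02q → q* = 13.4921, p* = 64.2698.
With the tax, the buyer price exceeds the seller price by 18: (98 − 2.5q) − (64 + 0.02q) = 18 → q' = 6.3492.
Δq = 13.4921 − 6.3492 = 7.1429; the wedge equals the tax, 18.
The triangle = ½ × 7.1429 × 18 = 64.29.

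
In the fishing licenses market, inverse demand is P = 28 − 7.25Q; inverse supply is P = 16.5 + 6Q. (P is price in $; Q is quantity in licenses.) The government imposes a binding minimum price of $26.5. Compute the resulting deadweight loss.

Competitive equilibrium: 28 − 7.25Q = 16.5 + 6Q → Q* = 0.8679, P* = 21.7075.
At the floor P = 26.5, quantity demanded = (28 − 26.5)/7.25 = 0.2069.
Sellers' marginal cost at Q' = 0.2069: 16.5 + 6·0.2069 = 17.7414.
ΔQ = 0.8679 − 0.2069 = 0.661; wedge = 26.5 − 17.7414 = 8.7586.
Welfare loss = ½ × 0.661 × 8.7586 = $2.89.

$2.89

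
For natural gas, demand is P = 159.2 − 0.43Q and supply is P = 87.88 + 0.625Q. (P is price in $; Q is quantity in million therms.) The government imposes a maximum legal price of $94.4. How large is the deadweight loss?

Competitive equilibrium: 159.2 − 0.43Q = 87.88 + 0.625Q → Q* = 67.6019, P* = 130.1312.
At the ceiling P = 94.4, quantity supplied = (94.4 − 87.88)/0.625 = 10.432.
Willingness to pay at Q' = 10.432: 159.2 − 0.43·10.432 = 154.7142.
ΔQ = 67.6019 − 10.432 = 57.1699; wedge = 154.7142 − 94.4 = 60.3142.
Welfare loss = ½ × 57.1699 × 60.3142 = $1724.08 million.

$1724.08 million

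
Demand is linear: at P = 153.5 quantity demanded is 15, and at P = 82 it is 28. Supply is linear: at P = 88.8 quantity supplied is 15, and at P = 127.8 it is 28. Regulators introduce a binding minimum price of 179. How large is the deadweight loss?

637.57

Demand slope = (82 − 153.5)/(28 − 15) = −5.5, so P = 236 − 5.5Q.
Supply slope = (127.8 − 88.8)/(28 − 15) = 3, so P = 43.8 + 3Q.
Competitive equilibrium: 236 − 5.5Q = 43.8 + 3Q → Q* = 22.61176, P* = 111.63529.
At the floor P = 179, quantity demanded = (236 − 179)/5.5 = 10.36364.
Sellers' marginal cost at Q' = 10.36364: 43.8 + 3·10.36364 = 74.89092.
ΔQ = 22.61176 − 10.36364 = 12.24812; wedge = 179 − 74.89092 = 104.10908.
DWL = ½ × 12.24812 × 104.10908 = 637.57.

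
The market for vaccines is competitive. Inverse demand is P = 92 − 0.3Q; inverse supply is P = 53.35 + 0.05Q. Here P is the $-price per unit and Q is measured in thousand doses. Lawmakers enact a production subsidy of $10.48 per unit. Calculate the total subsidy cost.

Competitive equilibrium: 92 − 0.3Q = 53.35 + 0.05Q → Q* = 110.4286, P* = 58.8714.
The subsidy lowers effective supply by 10.48: P = 42.87 + 0.05Q.
New quantity: 92 − 0.3Q = 42.87 + 0.05Q → Q' = 140.3714.
Total subsidy cost = 10.48 × 140.3714 = $1471.09 thousand.

$1471.09 thousand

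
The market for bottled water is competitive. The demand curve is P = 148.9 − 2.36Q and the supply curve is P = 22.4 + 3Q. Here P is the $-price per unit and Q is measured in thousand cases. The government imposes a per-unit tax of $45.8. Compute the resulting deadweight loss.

Competitive equilibrium: 148.9 − 2.36Q = 22.4 + 3Q → Q* = 23.60075, P* = 93.20224.
With the tax, the buyer price exceeds the seller price by 45.8: (148.9 − 2.36Q) − (22.4 + 3Q) = 45.8 → Q' = 15.05597.
ΔQ = 23.60075 − 15.05597 = 8.54478; the wedge equals the tax, 45.8.
Deadweight loss = ½ × 8.54478 × 45.8 = $195.68 thousand.

$195.68 thousand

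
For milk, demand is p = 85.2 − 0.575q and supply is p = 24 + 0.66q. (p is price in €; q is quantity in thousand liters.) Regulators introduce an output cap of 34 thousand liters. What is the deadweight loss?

€149.40 thousand

Competitive equilibrium: 85.2 − 0.575q = 24 + 0.66q → q* = 49.5547, p* = 56.7061.
At q = 34: demand price = 85.2 − 0.575·34 = 65.65; supply price = 24 + 0.66·34 = 46.44.
Δq = 49.5547 − 34 = 15.5547; wedge = 65.65 − 46.44 = 19.21.
The triangle = ½ × 15.5547 × 19.21 = €149.40 thousand.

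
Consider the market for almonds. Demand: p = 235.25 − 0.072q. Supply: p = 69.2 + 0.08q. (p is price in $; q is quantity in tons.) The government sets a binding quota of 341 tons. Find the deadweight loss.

Competitive equilibrium: 235.25 − 0.072q = 69.2 + 0.08q → q* = 1092.4342, p* = 156.5947.
At q = 341: demand price = 235.25 − 0.072·341 = 210.698; supply price = 69.2 + 0.08·341 = 96.48.
Δq = 1092.4342 − 341 = 751.4342; wedge = 210.698 − 96.48 = 114.218.
The triangle = ½ × 751.4342 × 114.218 = $42913.66.

$42913.66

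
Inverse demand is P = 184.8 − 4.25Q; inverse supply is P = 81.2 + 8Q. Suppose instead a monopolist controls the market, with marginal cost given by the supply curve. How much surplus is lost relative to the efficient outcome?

Competitive equilibrium: 184.8 − 4.25Q = 81.2 + 8Q → Q* = 8.4571, P* = 148.8571.
Marginal revenue: MR = 184.8 − 8.5Q. Set MR = MC: 184.8 − 8.5Q = 81.2 + 8Q → Q_m = 6.2788.
Price P_m = 184.8 − 4.25·6.2788 = 158.1151; MC(Q_m) = 81.2 + 8·6.2788 = 131.4304.
Competitive Q* = 8.4571, so ΔQ = 2.1783; wedge = 158.1151 − 131.4304 = 26.6847.
Deadweight loss = ½ × 2.1783 × 26.6847 = 29.06.

29.06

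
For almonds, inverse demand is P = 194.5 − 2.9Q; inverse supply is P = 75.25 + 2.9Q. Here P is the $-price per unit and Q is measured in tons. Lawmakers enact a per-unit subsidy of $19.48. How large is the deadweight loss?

$32.71

Competitive equilibrium: 194.5 − 2.9Q = 75.25 + 2.9Q → Q* = 20.5603, P* = 134.875.
The subsidy lowers effective supply by 19.48: P = 55.77 + 2.9Q.
New quantity: 194.5 − 2.9Q = 55.77 + 2.9Q → Q' = 23.919.
Overproduction ΔQ = 23.919 − 20.5603 = 3.3587; wedge = subsidy = 19.48.
DWL = ½ × 3.3587 × 19.48 = $32.71.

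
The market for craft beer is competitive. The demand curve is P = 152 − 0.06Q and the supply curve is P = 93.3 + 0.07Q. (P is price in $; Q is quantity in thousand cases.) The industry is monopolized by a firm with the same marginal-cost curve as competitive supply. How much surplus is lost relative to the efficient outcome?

Competitive equilibrium: 152 − 0.06Q = 93.3 + 0.07Q → Q* = 451.53846, P* = 124.90769.
Marginal revenue: MR = 152 − 0.12Q. Set MR = MC: 152 − 0.12Q = 93.3 + 0.07Q → Q_m = 308.94737.
Price P_m = 152 − 0.06·308.94737 = 133.46316; MC(Q_m) = 93.3 + 0.07·308.94737 = 114.92632.
Competitive Q* = 451.53846, so ΔQ = 142.59109; wedge = 133.46316 − 114.92632 = 18.53684.
Deadweight loss = ½ × 142.59109 × 18.53684 = $1321.59 thousand.

$1321.59 thousand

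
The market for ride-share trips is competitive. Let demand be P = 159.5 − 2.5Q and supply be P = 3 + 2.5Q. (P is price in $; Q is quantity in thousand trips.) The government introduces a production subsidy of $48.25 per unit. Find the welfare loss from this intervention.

Competitive equilibrium: 159.5 − 2.5Q = 3 + 2.5Q → Q* = 31.3, P* = 81.25.
The subsidy lowers effective supply by 48.25: P = 2.5Q − 45.25.
New quantity: 159.5 − 2.5Q = 2.5Q − 45.25 → Q' = 40.95.
Overproduction ΔQ = 40.95 − 31.3 = 9.65; wedge = subsidy = 48.25.
DWL = ½ × 9.65 × 48.25 = $232.81 thousand.

$232.81 thousand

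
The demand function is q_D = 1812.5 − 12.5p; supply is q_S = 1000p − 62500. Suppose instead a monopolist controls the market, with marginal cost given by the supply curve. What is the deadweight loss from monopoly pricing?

10373.40

In inverse form: demand p = 145 − 0.08q, supply p = 62.5 + 0.001q.
Competitive equilibrium: 145 − 0.08q = 62.5 + 0.001q → q* = 1018.5185, p* = 63.5185.
Marginal revenue: MR = 145 − 0.16q. Set MR = MC: 145 − 0.16q = 62.5 + 0.001q → q_m = 512.4224.
Price p_m = 145 − 0.08·512.4224 = 104.0062; MC(q_m) = 62.5 + 0.001·512.4224 = 63.0124.
Competitive q* = 1018.5185, so Δq = 506.0961; wedge = 104.0062 − 63.0124 = 40.9938.
DWL = ½ × 506.0961 × 40.9938 = 10373.40.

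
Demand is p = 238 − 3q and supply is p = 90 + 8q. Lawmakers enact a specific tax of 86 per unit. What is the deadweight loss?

336.18

Competitive equilibrium: 238 − 3q = 90 + 8q → q* = 13.4545, p* = 197.6364.
With the tax, the buyer price exceeds the seller price by 86: (238 − 3q) − (90 + 8q) = 86 → q' = 5.6364.
Δq = 13.4545 − 5.6364 = 7.8181; the wedge equals the tax, 86.
Deadweight loss = ½ × 7.8181 × 86 = 336.18.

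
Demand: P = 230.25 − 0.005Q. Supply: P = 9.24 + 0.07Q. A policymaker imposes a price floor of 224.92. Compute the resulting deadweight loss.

Competitive equilibrium: 230.25 − 0.005Q = 9.24 + 0.07Q → Q* = 2946.8, P* = 215.516.
At the floor P = 224.92, quantity demanded = (230.25 − 224.92)/0.005 = 1066.
Sellers' marginal cost at Q' = 1066: 9.24 + 0.07·1066 = 83.86.
ΔQ = 2946.8 − 1066 = 1880.8; wedge = 224.92 − 83.86 = 141.06.
The triangle = ½ × 1880.8 × 141.06 = 132652.824.

132652.824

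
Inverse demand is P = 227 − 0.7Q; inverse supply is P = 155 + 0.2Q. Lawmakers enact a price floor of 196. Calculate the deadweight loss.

Competitive equilibrium: 227 − 0.7Q = 155 + 0.2Q → Q* = 80, P* = 171.
At the floor P = 196, quantity demanded = (227 − 196)/0.7 = 44.2857.
Sellers' marginal cost at Q' = 44.2857: 155 + 0.2·44.2857 = 163.8571.
ΔQ = 80 − 44.2857 = 35.7143; wedge = 196 − 163.8571 = 32.1429.
DWL = ½ × 35.7143 × 32.1429 = 573.98.

573.98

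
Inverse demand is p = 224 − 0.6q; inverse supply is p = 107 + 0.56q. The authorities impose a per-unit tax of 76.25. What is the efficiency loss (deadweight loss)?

2506.06

Competitive equilibrium: 224 − 0.6q = 107 + 0.56q → q* = 100.8621, p* = 163.4828.
With the tax, the buyer price exceeds the seller price by 76.25: (224 − 0.6q) − (107 + 0.56q) = 76.25 → q' = 35.1293.
Δq = 100.8621 − 35.1293 = 65.7328; the wedge equals the tax, 76.25.
DWL = ½ × 65.7328 × 76.25 = 2506.06.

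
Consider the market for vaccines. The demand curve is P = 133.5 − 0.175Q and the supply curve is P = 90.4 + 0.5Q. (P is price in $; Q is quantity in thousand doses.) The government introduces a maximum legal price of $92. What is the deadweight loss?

$1241.54 thousand

Competitive equilibrium: 133.5 − 0.175Q = 90.4 + 0.5Q → Q* = 63.8519, P* = 122.3259.
At the ceiling P = 92, quantity supplied = (92 − 90.4)/0.5 = 3.2.
Willingness to pay at Q' = 3.2: 133.5 − 0.175·3.2 = 132.94.
ΔQ = 63.8519 − 3.2 = 60.6519; wedge = 132.94 − 92 = 40.94.
Deadweight loss = ½ × 60.6519 × 40.94 = $1241.54 thousand.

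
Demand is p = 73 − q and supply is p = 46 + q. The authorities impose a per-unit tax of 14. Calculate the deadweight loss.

Competitive equilibrium: 73 − q = 46 + q → q* = 13.5, p* = 59.5.
With the tax, the buyer price exceeds the seller price by 14: (73 − q) − (46 + q) = 14 → q' = 6.5.
Δq = 13.5 − 6.5 = 7; the wedge equals the tax, 14.
The triangle = ½ × 7 × 14 = 49.

49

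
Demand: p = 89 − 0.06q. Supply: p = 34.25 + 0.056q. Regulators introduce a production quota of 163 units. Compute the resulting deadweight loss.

5537.28

Competitive equilibrium: 89 − 0.06q = 34.25 + 0.056q → q* = 471.9828, p* = 60.681.
At q = 163: demand price = 89 − 0.06·163 = 79.22; supply price = 34.25 + 0.056·163 = 43.378.
Δq = 471.9828 − 163 = 308.9828; wedge = 79.22 − 43.378 = 35.842.
Welfare loss = ½ × 308.9828 × 35.842 = 5537.28.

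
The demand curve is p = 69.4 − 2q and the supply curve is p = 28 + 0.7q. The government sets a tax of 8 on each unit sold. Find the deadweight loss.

11.85

Competitive equilibrium: 69.4 − 2q = 28 + 0.7q → q* = 15.3333, p* = 38.7333.
With the tax, the buyer price exceeds the seller price by 8: (69.4 − 2q) − (28 + 0.7q) = 8 → q' = 12.3704.
Δq = 15.3333 − 12.3704 = 2.9629; the wedge equals the tax, 8.
Welfare loss = ½ × 2.9629 × 8 = 11.85.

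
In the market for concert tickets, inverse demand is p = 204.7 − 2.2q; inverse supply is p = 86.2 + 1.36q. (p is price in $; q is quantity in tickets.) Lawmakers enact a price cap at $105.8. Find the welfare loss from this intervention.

Competitive equilibrium: 204.7 − 2.2q = 86.2 + 1.36q → q* = 33.28652, p* = 131.46966.
At the ceiling p = 105.8, quantity supplied = (105.8 − 86.2)/1.36 = 14.41176.
Willingness to pay at q' = 14.41176: 204.7 − 2.2·14.41176 = 172.99413.
Δq = 33.28652 − 14.41176 = 18.87476; wedge = 172.99413 − 105.8 = 67.19413.
The triangle = ½ × 18.87476 × 67.19413 = $634.14.

$634.14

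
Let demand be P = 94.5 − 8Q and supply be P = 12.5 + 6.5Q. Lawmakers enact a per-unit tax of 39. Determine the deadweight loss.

Competitive equilibrium: 94.5 − 8Q = 12.5 + 6.5Q → Q* = 5.6552, P* = 49.2586.
With the tax, the buyer price exceeds the seller price by 39: (94.5 − 8Q) − (12.5 + 6.5Q) = 39 → Q' = 2.9655.
ΔQ = 5.6552 − 2.9655 = 2.6897; the wedge equals the tax, 39.
Welfare loss = ½ × 2.6897 × 39 = 52.45.

52.45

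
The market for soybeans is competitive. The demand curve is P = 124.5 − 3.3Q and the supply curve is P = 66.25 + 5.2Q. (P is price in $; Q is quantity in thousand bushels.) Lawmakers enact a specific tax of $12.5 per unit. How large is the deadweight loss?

$9.19 thousand

Competitive equilibrium: 124.5 − 3.3Q = 66.25 + 5.2Q → Q* = 6.8529, P* = 101.8853.
With the tax, the buyer price exceeds the seller price by 12.5: (124.5 − 3.3Q) − (66.25 + 5.2Q) = 12.5 → Q' = 5.3824.
ΔQ = 6.8529 − 5.3824 = 1.4705; the wedge equals the tax, 12.5.
The triangle = ½ × 1.4705 × 12.5 = $9.19 thousand.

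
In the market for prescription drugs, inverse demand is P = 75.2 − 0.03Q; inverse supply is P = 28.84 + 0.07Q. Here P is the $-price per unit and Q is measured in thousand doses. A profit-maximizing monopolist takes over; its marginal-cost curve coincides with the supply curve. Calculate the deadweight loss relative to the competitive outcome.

$572.29 thousand

Competitive equilibrium: 75.2 − 0.03Q = 28.84 + 0.07Q → Q* = 463.6, P* = 61.292.
Marginal revenue: MR = 75.2 − 0.06Q. Set MR = MC: 75.2 − 0.06Q = 28.84 + 0.07Q → Q_m = 356.61538.
Price P_m = 75.2 − 0.03·356.61538 = 64.50154; MC(Q_m) = 28.84 + 0.07·356.61538 = 53.80308.
Competitive Q* = 463.6, so ΔQ = 106.98462; wedge = 64.50154 − 53.80308 = 10.69846.
Deadweight loss = ½ × 106.98462 × 10.69846 = $572.29 thousand.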